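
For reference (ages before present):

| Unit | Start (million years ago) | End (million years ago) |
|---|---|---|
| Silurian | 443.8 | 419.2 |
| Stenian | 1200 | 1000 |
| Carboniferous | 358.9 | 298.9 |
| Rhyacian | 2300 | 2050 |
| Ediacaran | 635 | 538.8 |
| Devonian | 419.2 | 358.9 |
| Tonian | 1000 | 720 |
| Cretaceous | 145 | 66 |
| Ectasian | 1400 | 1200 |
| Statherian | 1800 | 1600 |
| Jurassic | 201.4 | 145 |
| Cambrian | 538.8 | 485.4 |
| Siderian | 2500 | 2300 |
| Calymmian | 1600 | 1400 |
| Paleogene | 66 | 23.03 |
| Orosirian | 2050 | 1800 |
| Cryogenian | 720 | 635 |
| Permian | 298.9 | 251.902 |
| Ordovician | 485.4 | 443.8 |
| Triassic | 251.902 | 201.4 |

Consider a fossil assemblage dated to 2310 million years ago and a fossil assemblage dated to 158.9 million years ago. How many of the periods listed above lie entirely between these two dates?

16

The older date is 2310 Ma and the younger is 158.9 Ma.
Periods with start < 2310 and end > 158.9 Ma: Rhyacian (2300–2050), Orosirian (2050–1800), Statherian (1800–1600), Calymmian (1600–1400), Ectasian (1400–1200), Stenian (1200–1000), Tonian (1000–720), Cryogenian (720–635), Ediacaran (635–538.8), Cambrian (538.8–485.4), Ordovician (485.4–443.8), Silurian (443.8–419.2), Devonian (419.2–358.9), Carboniferous (358.9–298.9), Permian (298.9–251.902), Triassic (251.902–201.4).
That is 16 complete periods.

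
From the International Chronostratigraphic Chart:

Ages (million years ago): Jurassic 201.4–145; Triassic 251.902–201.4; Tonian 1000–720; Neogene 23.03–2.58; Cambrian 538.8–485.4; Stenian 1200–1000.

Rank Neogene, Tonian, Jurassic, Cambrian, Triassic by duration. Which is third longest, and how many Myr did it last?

Durations: Neogene 20.45; Tonian 280; Jurassic 56.4; Cambrian 53.4; Triassic 50.502 Myr.
Sorted longest-first: Tonian (280), Jurassic (56.4), Cambrian (53.4), Triassic (50.502), Neogene (20.45).
The third longest is Cambrian at 53.4 Myr.

Cambrian, 53.4 million years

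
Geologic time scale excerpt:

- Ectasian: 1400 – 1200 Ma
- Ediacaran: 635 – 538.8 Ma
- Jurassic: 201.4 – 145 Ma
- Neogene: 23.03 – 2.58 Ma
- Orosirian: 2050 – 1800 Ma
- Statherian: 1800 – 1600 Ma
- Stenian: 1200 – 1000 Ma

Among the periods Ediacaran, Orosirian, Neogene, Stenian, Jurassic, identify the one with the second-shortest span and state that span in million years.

Start − end for each: Ediacaran 635 − 538.8 = 96.2; Orosirian 2050 − 1800 = 250; Neogene 23.03 − 2.58 = 20.45; Stenian 1200 − 1000 = 200; Jurassic 201.4 − 145 = 56.4.
Ranking these from shortest: Neogene < Jurassic < Ediacaran < Stenian < Orosirian.
Position 2 in that ranking is Jurassic, which lasted 56.4 Myr.

Jurassic, 56.4 million years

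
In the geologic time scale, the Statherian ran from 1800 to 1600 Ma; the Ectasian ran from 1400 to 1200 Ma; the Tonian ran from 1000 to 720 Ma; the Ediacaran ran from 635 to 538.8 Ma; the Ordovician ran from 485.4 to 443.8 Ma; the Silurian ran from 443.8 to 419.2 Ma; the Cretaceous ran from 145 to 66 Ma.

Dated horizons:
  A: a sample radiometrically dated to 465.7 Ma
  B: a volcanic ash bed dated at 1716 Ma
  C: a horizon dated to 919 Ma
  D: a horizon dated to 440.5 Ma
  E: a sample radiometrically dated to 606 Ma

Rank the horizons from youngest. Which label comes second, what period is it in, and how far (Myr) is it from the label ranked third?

A, in the Ordovician; 140.3 million years to E

Sorted youngest-first by Ma: D (440.5), A (465.7), E (606), C (919), B (1716).
The second youngest is A at 465.7 Ma, which lies in 485.4–443.8 Ma: the Ordovician.
The third youngest is E at 606 Ma; separation = |465.7 − 606| = 140.3 Myr.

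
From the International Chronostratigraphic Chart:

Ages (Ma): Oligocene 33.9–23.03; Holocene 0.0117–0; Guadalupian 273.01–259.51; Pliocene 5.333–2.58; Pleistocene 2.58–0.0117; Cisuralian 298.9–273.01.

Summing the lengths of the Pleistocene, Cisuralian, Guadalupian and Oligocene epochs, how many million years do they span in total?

Duration is start − end for each: (2.58 − 0.0117) + (298.9 − 273.01) + (273.01 − 259.51) + (33.9 − 23.03).
That is 2.5683 + 25.89 + 13.5 + 10.87, which totals 52.8283 million years.

52.8283 million years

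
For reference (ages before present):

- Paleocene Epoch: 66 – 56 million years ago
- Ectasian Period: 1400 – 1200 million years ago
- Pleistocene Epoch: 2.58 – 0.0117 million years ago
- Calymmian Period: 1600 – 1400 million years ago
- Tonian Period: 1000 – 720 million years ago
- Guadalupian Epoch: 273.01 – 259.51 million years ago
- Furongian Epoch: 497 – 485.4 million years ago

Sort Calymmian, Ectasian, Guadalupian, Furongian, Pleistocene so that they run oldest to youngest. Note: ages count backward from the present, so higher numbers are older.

Sorting by start age (descending Ma, since larger Ma = older): Calymmian start 1600, Ectasian start 1400, Furongian start 497, Guadalupian start 273.01, Pleistocene start 2.58.

Calymmian → Ectasian → Furongian → Guadalupian → Pleistocene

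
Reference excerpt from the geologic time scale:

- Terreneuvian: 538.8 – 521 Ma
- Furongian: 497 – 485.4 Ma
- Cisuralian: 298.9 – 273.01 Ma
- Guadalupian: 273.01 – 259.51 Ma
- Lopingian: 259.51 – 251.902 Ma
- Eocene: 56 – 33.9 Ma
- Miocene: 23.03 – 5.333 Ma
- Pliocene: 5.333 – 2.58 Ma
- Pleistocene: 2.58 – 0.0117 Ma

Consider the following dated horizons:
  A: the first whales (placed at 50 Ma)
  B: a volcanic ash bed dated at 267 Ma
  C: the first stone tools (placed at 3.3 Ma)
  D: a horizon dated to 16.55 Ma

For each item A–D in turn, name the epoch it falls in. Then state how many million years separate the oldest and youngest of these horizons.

A — Eocene; B — Guadalupian; C — Pliocene; D — Miocene; span 263.7 million years

A: 50 Ma lies in 56–33.9 Ma, so Eocene.
B: 267 Ma lies in 273.01–259.51 Ma, so Guadalupian.
C: 3.3 Ma lies in 5.333–2.58 Ma, so Pliocene.
D: 16.55 Ma lies in 23.03–5.333 Ma, so Miocene.
Oldest = 267 Ma, youngest = 3.3 Ma → span 263.7 Myr.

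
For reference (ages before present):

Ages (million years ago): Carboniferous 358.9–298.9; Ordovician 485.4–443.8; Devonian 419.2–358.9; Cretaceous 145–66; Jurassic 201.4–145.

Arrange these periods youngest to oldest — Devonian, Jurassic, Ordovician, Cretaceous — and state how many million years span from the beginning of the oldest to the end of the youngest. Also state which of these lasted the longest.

Start ages (Ma): Ordovician 485.4, Devonian 419.2, Jurassic 201.4, Cretaceous 145.
Ordered youngest to oldest: Cretaceous, Jurassic, Devonian, Ordovician.
Span = 485.4 − 66 = 419.4 Myr.
Durations: Devonian 60.3, Cretaceous 79, Jurassic 56.4, Ordovician 41.6 → longest is Cretaceous (79 Myr).

Cretaceous, Jurassic, Devonian, Ordovician; total span 419.4 Myr; longest is Cretaceous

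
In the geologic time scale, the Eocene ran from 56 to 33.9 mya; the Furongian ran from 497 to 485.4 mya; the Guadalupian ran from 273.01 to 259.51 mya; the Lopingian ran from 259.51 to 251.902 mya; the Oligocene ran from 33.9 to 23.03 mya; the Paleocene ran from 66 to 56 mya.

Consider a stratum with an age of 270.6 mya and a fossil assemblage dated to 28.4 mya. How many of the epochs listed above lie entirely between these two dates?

3

The older date is 270.6 Ma and the younger is 28.4 Ma.
Epochs with start < 270.6 and end > 28.4 Ma: Lopingian (259.51–251.902), Paleocene (66–56), Eocene (56–33.9).
That is 3 complete epochs.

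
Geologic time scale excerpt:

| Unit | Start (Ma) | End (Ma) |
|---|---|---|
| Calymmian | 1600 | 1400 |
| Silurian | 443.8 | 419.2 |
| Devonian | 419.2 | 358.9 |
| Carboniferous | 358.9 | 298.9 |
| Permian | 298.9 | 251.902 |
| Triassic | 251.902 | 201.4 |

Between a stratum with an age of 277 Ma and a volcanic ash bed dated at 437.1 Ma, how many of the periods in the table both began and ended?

2

The older date is 437.1 Ma and the younger is 277 Ma.
Periods with start < 437.1 and end > 277 Ma: Devonian (419.2–358.9), Carboniferous (358.9–298.9).
That is 2 complete periods.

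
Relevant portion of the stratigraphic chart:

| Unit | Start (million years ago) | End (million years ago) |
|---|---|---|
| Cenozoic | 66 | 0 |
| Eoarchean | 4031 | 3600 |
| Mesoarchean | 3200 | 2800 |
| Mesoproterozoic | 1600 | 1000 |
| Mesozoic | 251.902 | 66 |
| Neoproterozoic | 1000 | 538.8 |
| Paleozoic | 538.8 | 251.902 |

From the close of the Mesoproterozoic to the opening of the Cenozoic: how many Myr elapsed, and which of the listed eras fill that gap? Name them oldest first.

934 million years; Neoproterozoic, Paleozoic, Mesozoic

End of Mesoproterozoic = 1000 Ma; start of Cenozoic = 66 Ma.
Gap = 1000 − 66 = 934 Myr.
Eras wholly inside 1000–66 Ma: Neoproterozoic (1000–538.8), Paleozoic (538.8–251.902), Mesozoic (251.902–66).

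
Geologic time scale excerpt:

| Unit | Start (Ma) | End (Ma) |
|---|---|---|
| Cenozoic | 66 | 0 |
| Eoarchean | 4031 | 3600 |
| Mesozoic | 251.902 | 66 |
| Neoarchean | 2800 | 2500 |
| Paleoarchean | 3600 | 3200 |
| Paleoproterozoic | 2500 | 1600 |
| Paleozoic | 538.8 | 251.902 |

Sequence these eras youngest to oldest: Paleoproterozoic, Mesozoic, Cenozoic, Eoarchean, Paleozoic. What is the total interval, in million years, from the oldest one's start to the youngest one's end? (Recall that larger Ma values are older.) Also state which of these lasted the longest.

Cenozoic, Mesozoic, Paleozoic, Paleoproterozoic, Eoarchean; total span 4031 Myr; longest is Paleoproterozoic

Start ages (Ma): Eoarchean 4031, Paleoproterozoic 2500, Paleozoic 538.8, Mesozoic 251.902, Cenozoic 66.
Ordered youngest to oldest: Cenozoic, Mesozoic, Paleozoic, Paleoproterozoic, Eoarchean.
Span = 4031 − 0 = 4031 Myr.
Durations: Cenozoic 66, Paleoproterozoic 900, Paleozoic 286.898, Eoarchean 431, Mesozoic 185.902 → longest is Paleoproterozoic (900 Myr).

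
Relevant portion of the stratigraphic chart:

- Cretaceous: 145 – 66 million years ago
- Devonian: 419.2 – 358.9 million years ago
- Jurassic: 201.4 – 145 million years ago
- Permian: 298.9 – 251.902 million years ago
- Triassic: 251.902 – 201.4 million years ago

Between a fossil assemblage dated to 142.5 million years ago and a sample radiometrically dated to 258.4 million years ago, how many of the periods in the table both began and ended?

2

The older date is 258.4 Ma and the younger is 142.5 Ma.
Periods with start < 258.4 and end > 142.5 Ma: Triassic (251.902–201.4), Jurassic (201.4–145).
That is 2 complete periods.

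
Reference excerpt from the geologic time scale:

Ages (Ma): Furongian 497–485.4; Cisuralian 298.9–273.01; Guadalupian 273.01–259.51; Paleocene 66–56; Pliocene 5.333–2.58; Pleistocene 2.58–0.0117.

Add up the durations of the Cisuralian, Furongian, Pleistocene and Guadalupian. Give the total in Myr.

Duration is start − end for each: (298.9 − 273.01) + (497 − 485.4) + (2.58 − 0.0117) + (273.01 − 259.51).
That is 25.89 + 11.6 + 2.5683 + 13.5, which totals 53.5583 million years.

53.5583 million years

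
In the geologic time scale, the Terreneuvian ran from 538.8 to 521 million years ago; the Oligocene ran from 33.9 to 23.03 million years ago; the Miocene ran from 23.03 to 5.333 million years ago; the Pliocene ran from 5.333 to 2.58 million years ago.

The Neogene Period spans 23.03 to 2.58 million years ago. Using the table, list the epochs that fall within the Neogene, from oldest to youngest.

Epochs with both bounds inside 23.03–2.58 Ma: Miocene (23.03–5.333), Pliocene (5.333–2.58).

Miocene, Pliocene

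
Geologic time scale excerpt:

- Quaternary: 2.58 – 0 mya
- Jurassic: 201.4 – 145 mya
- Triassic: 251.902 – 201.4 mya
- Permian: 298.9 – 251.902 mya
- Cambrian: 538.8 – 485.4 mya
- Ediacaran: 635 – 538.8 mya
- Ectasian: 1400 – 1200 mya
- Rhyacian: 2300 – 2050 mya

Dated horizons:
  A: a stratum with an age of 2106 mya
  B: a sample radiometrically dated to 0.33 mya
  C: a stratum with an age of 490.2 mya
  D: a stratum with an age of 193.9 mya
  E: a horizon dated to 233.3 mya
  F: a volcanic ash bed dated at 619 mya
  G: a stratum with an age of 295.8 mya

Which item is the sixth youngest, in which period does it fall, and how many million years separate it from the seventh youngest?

F, in the Ediacaran; 1487 million years to A

Smaller Ma means younger, so youngest first: B 0.33 < D 193.9 < E 233.3 < G 295.8 < C 490.2 < F 619 < A 2106.
Counting 6 along gives F (619 Ma); the excerpt puts that inside the Ediacaran, 635–538.8 Ma.
Next in line is A (2106 Ma), and 2106 − 619 = 1487 Myr.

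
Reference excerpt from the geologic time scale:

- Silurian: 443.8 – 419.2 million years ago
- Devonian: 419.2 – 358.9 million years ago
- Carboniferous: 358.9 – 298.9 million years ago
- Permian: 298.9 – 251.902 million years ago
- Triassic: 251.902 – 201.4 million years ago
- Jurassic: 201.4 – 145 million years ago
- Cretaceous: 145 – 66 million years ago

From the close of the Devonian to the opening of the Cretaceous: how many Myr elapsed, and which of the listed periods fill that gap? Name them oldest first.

The Devonian closes at 358.9 Ma and the Cretaceous opens at 145 Ma, so the interval is 358.9 − 145 = 213.9 Myr.
A period fits inside if it starts at or after 358.9 Ma and ends at or before 145 Ma; oldest first that gives Carboniferous, Permian, Triassic, Jurassic.

213.9 million years; Carboniferous, Permian, Triassic, Jurassic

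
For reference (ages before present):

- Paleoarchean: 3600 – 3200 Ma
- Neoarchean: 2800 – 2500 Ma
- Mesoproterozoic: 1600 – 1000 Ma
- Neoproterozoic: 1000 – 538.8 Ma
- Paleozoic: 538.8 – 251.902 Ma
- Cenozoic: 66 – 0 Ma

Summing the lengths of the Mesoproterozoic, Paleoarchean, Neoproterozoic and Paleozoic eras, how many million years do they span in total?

1748.098 million years

Each duration: Mesoproterozoic = 600; Paleoarchean = 400; Neoproterozoic = 461.2; Paleozoic = 286.898.
Sum: 600 + 400 + 461.2 + 286.898 = 1748.098 Myr.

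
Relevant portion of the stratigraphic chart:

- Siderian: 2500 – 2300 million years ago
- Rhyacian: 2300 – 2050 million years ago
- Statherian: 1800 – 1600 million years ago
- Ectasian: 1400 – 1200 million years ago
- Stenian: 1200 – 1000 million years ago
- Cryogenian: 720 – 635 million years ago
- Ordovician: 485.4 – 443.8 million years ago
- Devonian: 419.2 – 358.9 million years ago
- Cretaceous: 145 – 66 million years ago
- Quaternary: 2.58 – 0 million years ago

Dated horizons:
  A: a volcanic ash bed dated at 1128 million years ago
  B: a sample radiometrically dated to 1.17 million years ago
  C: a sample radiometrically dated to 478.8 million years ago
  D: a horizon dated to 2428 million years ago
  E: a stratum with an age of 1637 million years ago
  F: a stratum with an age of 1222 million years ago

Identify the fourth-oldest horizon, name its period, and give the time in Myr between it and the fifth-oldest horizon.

Sorted oldest-first by Ma: D (2428), E (1637), F (1222), A (1128), C (478.8), B (1.17).
The fourth oldest is A at 1128 Ma, which lies in 1200–1000 Ma: the Stenian.
The fifth oldest is C at 478.8 Ma; separation = |1128 − 478.8| = 649.2 Myr.

A, in the Stenian; 649.2 million years to C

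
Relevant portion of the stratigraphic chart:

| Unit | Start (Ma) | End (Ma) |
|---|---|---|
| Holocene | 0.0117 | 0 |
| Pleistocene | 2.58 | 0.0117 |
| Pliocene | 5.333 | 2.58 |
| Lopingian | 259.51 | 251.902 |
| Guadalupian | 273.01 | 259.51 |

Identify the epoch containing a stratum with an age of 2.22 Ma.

2.22 Ma lies between 2.58 and 0.0117 Ma, so it falls in the Pleistocene.

Pleistocene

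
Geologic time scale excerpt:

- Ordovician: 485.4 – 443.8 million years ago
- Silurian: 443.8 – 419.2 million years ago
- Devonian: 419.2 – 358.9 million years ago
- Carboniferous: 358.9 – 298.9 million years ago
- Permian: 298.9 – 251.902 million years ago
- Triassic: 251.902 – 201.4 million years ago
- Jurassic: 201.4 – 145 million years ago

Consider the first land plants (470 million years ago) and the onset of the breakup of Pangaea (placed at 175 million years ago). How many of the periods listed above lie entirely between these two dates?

The older date is 470 Ma and the younger is 175 Ma.
Periods with start < 470 and end > 175 Ma: Silurian (443.8–419.2), Devonian (419.2–358.9), Carboniferous (358.9–298.9), Permian (298.9–251.902), Triassic (251.902–201.4).
That is 5 complete periods.

5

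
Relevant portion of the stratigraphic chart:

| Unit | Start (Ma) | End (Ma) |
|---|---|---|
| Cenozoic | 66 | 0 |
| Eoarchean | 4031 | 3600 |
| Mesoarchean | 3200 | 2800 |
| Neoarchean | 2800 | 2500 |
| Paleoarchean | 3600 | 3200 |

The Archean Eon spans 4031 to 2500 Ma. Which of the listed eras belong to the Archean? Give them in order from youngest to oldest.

Neoarchean, Mesoarchean, Paleoarchean, Eoarchean

Eras with both bounds inside 4031–2500 Ma: Neoarchean (2800–2500), Mesoarchean (3200–2800), Paleoarchean (3600–3200), Eoarchean (4031–3600).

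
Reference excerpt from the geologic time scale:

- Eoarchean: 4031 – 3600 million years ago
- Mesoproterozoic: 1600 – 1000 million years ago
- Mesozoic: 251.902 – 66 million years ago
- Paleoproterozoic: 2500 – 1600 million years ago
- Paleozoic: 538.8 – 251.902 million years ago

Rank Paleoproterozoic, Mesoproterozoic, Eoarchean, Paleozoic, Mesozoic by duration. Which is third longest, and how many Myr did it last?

Eoarchean, 431 million years

Start − end for each: Paleoproterozoic 2500 − 1600 = 900; Mesoproterozoic 1600 − 1000 = 600; Eoarchean 4031 − 3600 = 431; Paleozoic 538.8 − 251.902 = 286.898; Mesozoic 251.902 − 66 = 185.902.
Ranking these from longest: Paleoproterozoic > Mesoproterozoic > Eoarchean > Paleozoic > Mesozoic.
Position 3 in that ranking is Eoarchean, which lasted 431 Myr.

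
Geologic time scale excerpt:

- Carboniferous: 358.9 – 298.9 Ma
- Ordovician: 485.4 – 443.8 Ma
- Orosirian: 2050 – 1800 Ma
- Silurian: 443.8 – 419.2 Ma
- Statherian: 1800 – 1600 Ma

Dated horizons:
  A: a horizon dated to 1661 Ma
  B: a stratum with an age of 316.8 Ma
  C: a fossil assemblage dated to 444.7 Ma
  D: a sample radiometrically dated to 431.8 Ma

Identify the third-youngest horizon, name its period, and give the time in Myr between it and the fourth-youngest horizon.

C, in the Ordovician; 1216.3 million years to A

Smaller Ma means younger, so youngest first: B 316.8 < D 431.8 < C 444.7 < A 1661.
Counting 3 along gives C (444.7 Ma); the excerpt puts that inside the Ordovician, 485.4–443.8 Ma.
Next in line is A (1661 Ma), and 1661 − 444.7 = 1216.3 Myr.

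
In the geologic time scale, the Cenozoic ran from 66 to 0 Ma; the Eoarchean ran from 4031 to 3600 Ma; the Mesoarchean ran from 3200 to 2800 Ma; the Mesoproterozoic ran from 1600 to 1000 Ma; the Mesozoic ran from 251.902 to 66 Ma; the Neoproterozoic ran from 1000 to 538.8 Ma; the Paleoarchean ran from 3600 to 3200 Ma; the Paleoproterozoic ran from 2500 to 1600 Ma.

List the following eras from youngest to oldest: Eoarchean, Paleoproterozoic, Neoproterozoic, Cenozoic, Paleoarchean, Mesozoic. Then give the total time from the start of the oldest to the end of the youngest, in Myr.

Cenozoic, Mesozoic, Neoproterozoic, Paleoproterozoic, Paleoarchean, Eoarchean; total span 4031 Myr

From the excerpt: Eoarchean 4031–3600; Paleoproterozoic 2500–1600; Neoproterozoic 1000–538.8; Cenozoic 66–0; Paleoarchean 3600–3200; Mesozoic 251.902–66 (Ma).
Larger Ma is earlier, so the oldest is Eoarchean and the youngest is Cenozoic; youngest to oldest: Cenozoic, Mesozoic, Neoproterozoic, Paleoproterozoic, Paleoarchean, Eoarchean.
Oldest start 4031 minus youngest end 0 gives 4031 Myr overall.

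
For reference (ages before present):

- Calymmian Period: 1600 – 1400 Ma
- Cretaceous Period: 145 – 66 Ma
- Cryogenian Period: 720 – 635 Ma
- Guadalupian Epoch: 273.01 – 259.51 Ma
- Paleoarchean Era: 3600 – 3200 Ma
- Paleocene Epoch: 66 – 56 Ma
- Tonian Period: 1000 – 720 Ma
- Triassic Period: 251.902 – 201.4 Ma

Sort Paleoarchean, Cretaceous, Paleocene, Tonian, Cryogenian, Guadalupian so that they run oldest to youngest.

The oldest of these is Paleoarchean (starts 3600 Ma) and the youngest is Paleocene (ends 56 Ma).
In between, by decreasing start age: Tonian (1000), Cryogenian (720), Guadalupian (273.01), Cretaceous (145).

Paleoarchean, then Tonian, then Cryogenian, then Guadalupian, then Cretaceous, then Paleocene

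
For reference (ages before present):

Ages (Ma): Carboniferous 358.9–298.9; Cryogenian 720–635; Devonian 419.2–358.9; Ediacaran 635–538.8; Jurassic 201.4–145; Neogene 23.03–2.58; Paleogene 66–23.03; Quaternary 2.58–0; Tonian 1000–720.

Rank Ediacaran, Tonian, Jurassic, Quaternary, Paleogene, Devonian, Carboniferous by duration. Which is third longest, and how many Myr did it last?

Durations: Ediacaran 96.2; Tonian 280; Jurassic 56.4; Quaternary 2.58; Paleogene 42.97; Devonian 60.3; Carboniferous 60 Myr.
Sorted longest-first: Tonian (280), Ediacaran (96.2), Devonian (60.3), Carboniferous (60), Jurassic (56.4), Paleogene (42.97), Quaternary (2.58).
The third longest is Devonian at 60.3 Myr.

Devonian, 60.3 million years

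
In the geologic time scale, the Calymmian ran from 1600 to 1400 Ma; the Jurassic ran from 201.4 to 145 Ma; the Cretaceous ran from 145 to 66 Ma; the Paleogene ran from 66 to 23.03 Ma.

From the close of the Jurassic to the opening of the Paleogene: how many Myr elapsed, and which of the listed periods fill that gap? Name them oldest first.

The Jurassic closes at 145 Ma and the Paleogene opens at 66 Ma, so the interval is 145 − 66 = 79 Myr.
A period fits inside if it starts at or after 145 Ma and ends at or before 66 Ma; oldest first that gives Cretaceous.

79 million years; Cretaceous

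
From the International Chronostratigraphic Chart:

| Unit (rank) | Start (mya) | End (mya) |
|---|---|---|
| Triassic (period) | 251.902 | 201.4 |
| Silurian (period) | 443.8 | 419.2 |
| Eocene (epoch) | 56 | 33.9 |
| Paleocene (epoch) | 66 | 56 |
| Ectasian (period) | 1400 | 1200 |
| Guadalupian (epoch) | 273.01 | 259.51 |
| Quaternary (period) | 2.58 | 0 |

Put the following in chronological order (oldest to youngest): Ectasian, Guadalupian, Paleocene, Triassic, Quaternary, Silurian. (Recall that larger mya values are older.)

The oldest of these is Ectasian (starts 1400 Ma) and the youngest is Quaternary (ends 0 Ma).
In between, by decreasing start age: Silurian (443.8), Guadalupian (273.01), Triassic (251.902), Paleocene (66).

Ectasian → Silurian → Guadalupian → Triassic → Paleocene → Quaternary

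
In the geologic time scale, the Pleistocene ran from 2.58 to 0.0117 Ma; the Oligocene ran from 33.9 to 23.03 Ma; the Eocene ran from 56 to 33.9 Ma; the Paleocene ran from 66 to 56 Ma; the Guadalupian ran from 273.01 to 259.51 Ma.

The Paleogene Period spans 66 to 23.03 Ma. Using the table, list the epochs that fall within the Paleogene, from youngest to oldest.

Epochs with both bounds inside 66–23.03 Ma: Oligocene (33.9–23.03), Eocene (56–33.9), Paleocene (66–56).

Oligocene, Eocene, Paleocene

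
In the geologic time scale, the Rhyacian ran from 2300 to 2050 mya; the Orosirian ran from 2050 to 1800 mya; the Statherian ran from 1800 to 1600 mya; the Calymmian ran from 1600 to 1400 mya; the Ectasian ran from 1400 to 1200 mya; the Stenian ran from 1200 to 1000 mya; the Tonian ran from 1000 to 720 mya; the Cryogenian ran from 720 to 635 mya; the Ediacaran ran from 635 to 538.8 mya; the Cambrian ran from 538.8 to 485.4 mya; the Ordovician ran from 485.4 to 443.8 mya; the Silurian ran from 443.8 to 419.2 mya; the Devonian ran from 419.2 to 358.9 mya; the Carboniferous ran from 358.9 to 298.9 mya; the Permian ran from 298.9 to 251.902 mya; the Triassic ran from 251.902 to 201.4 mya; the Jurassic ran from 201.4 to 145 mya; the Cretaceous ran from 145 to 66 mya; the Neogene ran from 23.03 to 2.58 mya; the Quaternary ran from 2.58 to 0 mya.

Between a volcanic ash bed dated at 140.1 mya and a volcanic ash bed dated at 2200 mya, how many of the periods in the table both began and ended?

2200 Ma sits inside the Rhyacian (2300–2050) and 140.1 Ma inside the Cretaceous (145–66); neither of those is wholly between the two dates.
The listed periods lying completely between them are Orosirian, Statherian, Calymmian, Ectasian, Stenian, Tonian, Cryogenian, Ediacaran, Cambrian, Ordovician, Silurian, Devonian, Carboniferous, Permian, Triassic, Jurassic — 16 in all.

16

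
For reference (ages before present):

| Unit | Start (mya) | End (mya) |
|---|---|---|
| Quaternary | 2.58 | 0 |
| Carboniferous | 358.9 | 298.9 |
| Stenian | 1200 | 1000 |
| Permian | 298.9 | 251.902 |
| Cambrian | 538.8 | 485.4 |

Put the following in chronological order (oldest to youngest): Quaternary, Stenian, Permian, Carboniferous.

Stenian, then Carboniferous, then Permian, then Quaternary

The oldest of these is Stenian (starts 1200 Ma) and the youngest is Quaternary (ends 0 Ma).
In between, by decreasing start age: Carboniferous (358.9), Permian (298.9).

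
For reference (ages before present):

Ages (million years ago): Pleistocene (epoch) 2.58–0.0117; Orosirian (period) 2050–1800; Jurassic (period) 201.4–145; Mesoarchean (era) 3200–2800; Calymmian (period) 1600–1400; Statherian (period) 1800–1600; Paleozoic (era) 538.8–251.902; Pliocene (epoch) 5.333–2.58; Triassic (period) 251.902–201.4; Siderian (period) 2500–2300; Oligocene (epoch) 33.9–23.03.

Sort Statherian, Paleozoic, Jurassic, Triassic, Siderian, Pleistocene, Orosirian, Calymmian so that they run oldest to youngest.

Siderian, Orosirian, Statherian, Calymmian, Paleozoic, Triassic, Jurassic, Pleistocene

Sorting by start age (descending Ma, since larger Ma = older): Siderian start 2500, Orosirian start 2050, Statherian start 1800, Calymmian start 1600, Paleozoic start 538.8, Triassic start 251.902, Jurassic start 201.4, Pleistocene start 2.58.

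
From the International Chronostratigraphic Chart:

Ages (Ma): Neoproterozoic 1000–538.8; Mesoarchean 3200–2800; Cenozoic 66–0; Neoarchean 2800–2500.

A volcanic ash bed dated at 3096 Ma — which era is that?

3096 Ma lies between 3200 and 2800 Ma, so it falls in the Mesoarchean.

Mesoarchean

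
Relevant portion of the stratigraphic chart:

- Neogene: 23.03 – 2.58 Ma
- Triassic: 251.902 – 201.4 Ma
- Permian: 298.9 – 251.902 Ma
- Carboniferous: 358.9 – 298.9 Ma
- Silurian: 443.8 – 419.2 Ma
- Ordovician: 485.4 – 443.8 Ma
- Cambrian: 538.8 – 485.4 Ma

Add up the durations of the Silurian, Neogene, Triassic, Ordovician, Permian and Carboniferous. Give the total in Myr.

Each duration: Silurian = 24.6; Neogene = 20.45; Triassic = 50.502; Ordovician = 41.6; Permian = 46.998; Carboniferous = 60.
Sum: 24.6 + 20.45 + 50.502 + 41.6 + 46.998 + 60 = 244.15 Myr.

244.15 million years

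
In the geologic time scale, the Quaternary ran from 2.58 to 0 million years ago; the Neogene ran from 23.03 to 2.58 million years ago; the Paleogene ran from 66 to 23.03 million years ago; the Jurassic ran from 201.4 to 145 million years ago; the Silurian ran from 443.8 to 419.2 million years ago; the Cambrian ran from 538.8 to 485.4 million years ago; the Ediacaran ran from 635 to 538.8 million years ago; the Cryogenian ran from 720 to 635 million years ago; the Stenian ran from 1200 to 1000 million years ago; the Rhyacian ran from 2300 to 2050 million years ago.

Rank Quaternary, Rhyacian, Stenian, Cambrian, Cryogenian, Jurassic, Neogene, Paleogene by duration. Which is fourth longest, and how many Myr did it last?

Jurassic, 56.4 million years

Durations: Quaternary 2.58; Rhyacian 250; Stenian 200; Cambrian 53.4; Cryogenian 85; Jurassic 56.4; Neogene 20.45; Paleogene 42.97 Myr.
Sorted longest-first: Rhyacian (250), Stenian (200), Cryogenian (85), Jurassic (56.4), Cambrian (53.4), Paleogene (42.97), Neogene (20.45), Quaternary (2.58).
The fourth longest is Jurassic at 56.4 Myr.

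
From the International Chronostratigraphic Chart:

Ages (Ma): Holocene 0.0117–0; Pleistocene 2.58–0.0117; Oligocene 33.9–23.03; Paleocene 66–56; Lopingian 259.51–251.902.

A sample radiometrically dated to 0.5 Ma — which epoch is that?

Pleistocene

0.5 Ma lies between 2.58 and 0.0117 Ma, so it falls in the Pleistocene.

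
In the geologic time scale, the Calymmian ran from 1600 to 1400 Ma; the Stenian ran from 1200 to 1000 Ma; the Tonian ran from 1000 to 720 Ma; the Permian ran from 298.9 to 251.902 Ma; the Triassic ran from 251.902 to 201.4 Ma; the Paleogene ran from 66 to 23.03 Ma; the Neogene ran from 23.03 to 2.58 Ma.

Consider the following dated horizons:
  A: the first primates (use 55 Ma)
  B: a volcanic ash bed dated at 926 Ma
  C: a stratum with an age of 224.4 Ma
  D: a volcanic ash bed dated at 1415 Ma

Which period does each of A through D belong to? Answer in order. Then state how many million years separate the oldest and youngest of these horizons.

A — Paleogene; B — Tonian; C — Triassic; D — Calymmian; span 1360 million years

Match each age against the start–end ranges in the excerpt: A = 55 Ma → Paleogene (66–23.03); B = 926 Ma → Tonian (1000–720); C = 224.4 Ma → Triassic (251.902–201.4); D = 1415 Ma → Calymmian (1600–1400).
The largest age is 1415 Ma and the smallest is 55 Ma; their difference is 1360 Myr.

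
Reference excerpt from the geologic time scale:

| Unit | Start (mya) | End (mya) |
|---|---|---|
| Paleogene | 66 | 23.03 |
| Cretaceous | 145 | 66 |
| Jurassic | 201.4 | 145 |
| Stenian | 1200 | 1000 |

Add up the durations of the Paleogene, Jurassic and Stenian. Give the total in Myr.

299.37 million years

Each duration: Paleogene = 42.97; Jurassic = 56.4; Stenian = 200.
Sum: 42.97 + 56.4 + 200 = 299.37 Myr.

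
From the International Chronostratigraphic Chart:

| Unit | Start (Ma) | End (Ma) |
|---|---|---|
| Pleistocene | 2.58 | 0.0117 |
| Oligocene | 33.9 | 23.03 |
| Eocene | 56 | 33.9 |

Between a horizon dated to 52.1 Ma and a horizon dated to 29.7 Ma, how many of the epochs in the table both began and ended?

0

Checking each listed span, none has both start < 52.1 Ma and end > 29.7 Ma — every epoch straddles one of the two dates or lies outside them — so the count is 0.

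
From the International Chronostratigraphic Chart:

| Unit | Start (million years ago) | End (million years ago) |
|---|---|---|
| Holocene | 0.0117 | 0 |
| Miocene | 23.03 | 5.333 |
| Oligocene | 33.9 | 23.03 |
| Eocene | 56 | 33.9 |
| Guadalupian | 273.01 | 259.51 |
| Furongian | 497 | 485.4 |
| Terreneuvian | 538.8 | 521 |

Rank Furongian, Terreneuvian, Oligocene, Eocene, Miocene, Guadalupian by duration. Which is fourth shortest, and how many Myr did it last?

Miocene, 17.697 million years

Durations: Furongian 11.6; Terreneuvian 17.8; Oligocene 10.87; Eocene 22.1; Miocene 17.697; Guadalupian 13.5 Myr.
Sorted shortest-first: Oligocene (10.87), Furongian (11.6), Guadalupian (13.5), Miocene (17.697), Terreneuvian (17.8), Eocene (22.1).
The fourth shortest is Miocene at 17.697 Myr.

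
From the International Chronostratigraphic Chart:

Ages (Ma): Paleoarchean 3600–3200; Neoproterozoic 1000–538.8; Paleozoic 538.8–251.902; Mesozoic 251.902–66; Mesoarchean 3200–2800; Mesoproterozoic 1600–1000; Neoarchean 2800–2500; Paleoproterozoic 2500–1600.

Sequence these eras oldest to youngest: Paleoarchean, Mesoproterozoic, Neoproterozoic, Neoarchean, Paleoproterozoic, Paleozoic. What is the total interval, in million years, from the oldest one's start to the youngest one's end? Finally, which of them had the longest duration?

Start ages (Ma): Paleoarchean 3600, Neoarchean 2800, Paleoproterozoic 2500, Mesoproterozoic 1600, Neoproterozoic 1000, Paleozoic 538.8.
Ordered oldest to youngest: Paleoarchean, Neoarchean, Paleoproterozoic, Mesoproterozoic, Neoproterozoic, Paleozoic.
Span = 3600 − 251.902 = 3348.098 Myr.
Durations: Mesoproterozoic 600, Paleozoic 286.898, Neoproterozoic 461.2, Paleoproterozoic 900, Paleoarchean 400, Neoarchean 300 → longest is Paleoproterozoic (900 Myr).

Paleoarchean → Neoarchean → Paleoproterozoic → Mesoproterozoic → Neoproterozoic → Paleozoic; total span 3348.098 Myr; longest is Paleoproterozoic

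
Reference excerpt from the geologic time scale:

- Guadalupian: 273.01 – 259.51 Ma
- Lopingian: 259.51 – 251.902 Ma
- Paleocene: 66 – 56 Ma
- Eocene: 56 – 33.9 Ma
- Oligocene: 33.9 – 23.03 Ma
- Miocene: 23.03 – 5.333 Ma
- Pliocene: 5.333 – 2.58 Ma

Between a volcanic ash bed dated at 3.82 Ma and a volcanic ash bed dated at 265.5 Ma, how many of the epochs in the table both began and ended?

5

The older date is 265.5 Ma and the younger is 3.82 Ma.
Epochs with start < 265.5 and end > 3.82 Ma: Lopingian (259.51–251.902), Paleocene (66–56), Eocene (56–33.9), Oligocene (33.9–23.03), Miocene (23.03–5.333).
That is 5 complete epochs.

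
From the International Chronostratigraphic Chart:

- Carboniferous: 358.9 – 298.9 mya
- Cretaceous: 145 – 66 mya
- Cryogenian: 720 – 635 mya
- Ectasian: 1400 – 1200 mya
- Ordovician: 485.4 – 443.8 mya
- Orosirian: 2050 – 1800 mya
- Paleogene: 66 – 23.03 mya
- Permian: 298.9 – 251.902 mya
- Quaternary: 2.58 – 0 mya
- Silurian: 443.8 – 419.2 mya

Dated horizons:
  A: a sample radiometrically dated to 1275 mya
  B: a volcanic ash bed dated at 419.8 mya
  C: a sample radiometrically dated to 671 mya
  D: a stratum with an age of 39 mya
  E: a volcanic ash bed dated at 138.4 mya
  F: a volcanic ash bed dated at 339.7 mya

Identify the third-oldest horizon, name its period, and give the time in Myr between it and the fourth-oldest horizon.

Larger Ma means older, so oldest first: A 1275 > C 671 > B 419.8 > F 339.7 > E 138.4 > D 39.
Counting 3 along gives B (419.8 Ma); the excerpt puts that inside the Silurian, 443.8–419.2 Ma.
Next in line is F (339.7 Ma), and 419.8 − 339.7 = 80.1 Myr.

B, in the Silurian; 80.1 million years to F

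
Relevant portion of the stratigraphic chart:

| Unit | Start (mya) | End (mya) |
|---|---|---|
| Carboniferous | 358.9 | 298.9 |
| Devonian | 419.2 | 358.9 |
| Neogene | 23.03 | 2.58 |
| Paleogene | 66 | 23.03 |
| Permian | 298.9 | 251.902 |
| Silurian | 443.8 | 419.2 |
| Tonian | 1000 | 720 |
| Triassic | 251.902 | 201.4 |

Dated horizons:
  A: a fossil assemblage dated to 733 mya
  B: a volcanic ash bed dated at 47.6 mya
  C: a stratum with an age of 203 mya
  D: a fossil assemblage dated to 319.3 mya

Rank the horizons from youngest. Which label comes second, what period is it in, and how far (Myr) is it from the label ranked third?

Smaller Ma means younger, so youngest first: B 47.6 < C 203 < D 319.3 < A 733.
Counting 2 along gives C (203 Ma); the excerpt puts that inside the Triassic, 251.902–201.4 Ma.
Next in line is D (319.3 Ma), and 319.3 − 203 = 116.3 Myr.

C, in the Triassic; 116.3 million years to D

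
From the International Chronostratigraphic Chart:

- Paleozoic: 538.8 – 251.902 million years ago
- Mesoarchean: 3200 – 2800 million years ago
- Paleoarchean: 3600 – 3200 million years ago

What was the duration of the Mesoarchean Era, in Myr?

3200 − 2800 = 400 million years.

400 million years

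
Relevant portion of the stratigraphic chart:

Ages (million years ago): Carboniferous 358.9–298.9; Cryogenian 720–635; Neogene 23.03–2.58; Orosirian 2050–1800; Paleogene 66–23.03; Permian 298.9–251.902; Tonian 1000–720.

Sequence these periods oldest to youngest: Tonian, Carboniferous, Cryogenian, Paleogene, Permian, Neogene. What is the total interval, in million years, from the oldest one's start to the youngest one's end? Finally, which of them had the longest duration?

Tonian → Cryogenian → Carboniferous → Permian → Paleogene → Neogene; total span 997.42 Myr; longest is Tonian

From the excerpt: Tonian 1000–720; Carboniferous 358.9–298.9; Cryogenian 720–635; Paleogene 66–23.03; Permian 298.9–251.902; Neogene 23.03–2.58 (Ma).
Larger Ma is earlier, so the oldest is Tonian and the youngest is Neogene; oldest to youngest: Tonian, Cryogenian, Carboniferous, Permian, Paleogene, Neogene.
Oldest start 1000 minus youngest end 2.58 gives 997.42 Myr overall.
Individual lengths (start − end): Tonian 280; Paleogene 42.97; Carboniferous 60; Permian 46.998; Neogene 20.45; Cryogenian 85. The largest is Tonian at 280 Myr.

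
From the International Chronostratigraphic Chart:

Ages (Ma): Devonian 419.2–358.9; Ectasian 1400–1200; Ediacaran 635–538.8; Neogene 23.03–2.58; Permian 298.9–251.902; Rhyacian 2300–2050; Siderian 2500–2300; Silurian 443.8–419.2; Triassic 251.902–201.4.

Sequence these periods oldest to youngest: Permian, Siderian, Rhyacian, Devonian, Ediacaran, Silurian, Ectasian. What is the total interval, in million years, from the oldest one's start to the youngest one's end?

Start ages (Ma): Siderian 2500, Rhyacian 2300, Ectasian 1400, Ediacaran 635, Silurian 443.8, Devonian 419.2, Permian 298.9.
Ordered oldest to youngest: Siderian, Rhyacian, Ectasian, Ediacaran, Silurian, Devonian, Permian.
Span = 2500 − 251.902 = 2248.098 Myr.

Siderian → Rhyacian → Ectasian → Ediacaran → Silurian → Devonian → Permian; total span 2248.098 Myr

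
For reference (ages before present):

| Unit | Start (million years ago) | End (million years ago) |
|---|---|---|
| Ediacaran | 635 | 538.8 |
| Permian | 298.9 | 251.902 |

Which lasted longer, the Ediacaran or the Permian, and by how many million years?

Ediacaran: 635 − 538.8 = 96.2 Myr.
Permian: 298.9 − 251.902 = 46.998 Myr.
Difference: 96.2 − 46.998 = 49.202 Myr, so the Ediacaran was longer.

Ediacaran, by 49.202 million years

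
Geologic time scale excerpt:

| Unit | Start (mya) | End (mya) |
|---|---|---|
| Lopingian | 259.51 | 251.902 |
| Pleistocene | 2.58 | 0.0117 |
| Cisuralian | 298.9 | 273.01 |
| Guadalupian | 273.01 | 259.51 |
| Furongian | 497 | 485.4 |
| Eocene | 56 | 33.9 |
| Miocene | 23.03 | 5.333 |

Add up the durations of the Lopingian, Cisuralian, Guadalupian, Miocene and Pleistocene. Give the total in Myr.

67.2633 million years

Each duration: Lopingian = 7.608; Cisuralian = 25.89; Guadalupian = 13.5; Miocene = 17.697; Pleistocene = 2.5683.
Sum: 7.608 + 25.89 + 13.5 + 17.697 + 2.5683 = 67.2633 Myr.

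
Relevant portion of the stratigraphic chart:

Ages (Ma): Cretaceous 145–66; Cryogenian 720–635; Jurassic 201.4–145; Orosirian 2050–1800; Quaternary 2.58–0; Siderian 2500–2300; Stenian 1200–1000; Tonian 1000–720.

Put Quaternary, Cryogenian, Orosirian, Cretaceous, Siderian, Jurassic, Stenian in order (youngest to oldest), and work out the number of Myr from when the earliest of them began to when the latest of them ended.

From the excerpt: Quaternary 2.58–0; Cryogenian 720–635; Orosirian 2050–1800; Cretaceous 145–66; Siderian 2500–2300; Jurassic 201.4–145; Stenian 1200–1000 (Ma).
Larger Ma is earlier, so the oldest is Siderian and the youngest is Quaternary; youngest to oldest: Quaternary, Cretaceous, Jurassic, Cryogenian, Stenian, Orosirian, Siderian.
Oldest start 2500 minus youngest end 0 gives 2500 Myr overall.

Quaternary → Cretaceous → Jurassic → Cryogenian → Stenian → Orosirian → Siderian; total span 2500 Myr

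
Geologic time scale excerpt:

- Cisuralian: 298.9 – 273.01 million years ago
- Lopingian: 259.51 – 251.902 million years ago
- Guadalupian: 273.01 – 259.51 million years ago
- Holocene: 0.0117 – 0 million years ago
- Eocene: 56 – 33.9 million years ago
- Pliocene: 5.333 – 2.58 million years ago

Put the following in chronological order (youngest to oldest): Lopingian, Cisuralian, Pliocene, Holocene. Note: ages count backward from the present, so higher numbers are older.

The oldest of these is Cisuralian (starts 298.9 Ma) and the youngest is Holocene (ends 0 Ma).
In between, by decreasing start age: Lopingian (259.51), Pliocene (5.333).
Listing youngest first means reversing that sequence.

Holocene, Pliocene, Lopingian, Cisuralian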